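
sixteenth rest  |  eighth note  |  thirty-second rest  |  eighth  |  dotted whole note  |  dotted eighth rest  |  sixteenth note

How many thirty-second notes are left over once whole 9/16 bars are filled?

13

One bar of 9/16 = 18 thirty-second notes.
In thirty-second notes: sixteenth rest = 2; eighth note = 4; thirty-second rest = 1; eighth = 4; dotted whole note = 48; dotted eighth rest = 6; sixteenth note = 2.
Sum: 2 + 4 + 1 + 4 + 48 + 6 + 2 = 67.
67 ÷ 18 = 3 complete bars with 13 thirty-second notes remaining.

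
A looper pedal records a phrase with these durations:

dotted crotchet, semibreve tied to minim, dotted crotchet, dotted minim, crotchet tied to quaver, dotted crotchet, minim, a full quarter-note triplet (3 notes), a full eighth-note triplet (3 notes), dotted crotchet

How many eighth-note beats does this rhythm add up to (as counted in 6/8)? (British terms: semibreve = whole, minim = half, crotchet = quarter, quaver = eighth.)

One eighth-note beat = 2 sixteenth notes.
Each duration in sixteenth notes: dotted crotchet = 6; semibreve tied to minim (semibreve + minim) = 24; dotted crotchet = 6; dotted minim = 12; crotchet tied to quaver (crotchet + quaver) = 6; dotted crotchet = 6; minim = 8; a full quarter-note triplet (3 notes) (three triplet quarters span one half) = 8; a full eighth-note triplet (3 notes) (three triplet eighths span one quarter) = 4; dotted crotchet = 6.
Total: 6 + 24 + 6 + 12 + 6 + 6 + 8 + 8 + 4 + 6 = 86.
86 ÷ 2 = 43 beats.

43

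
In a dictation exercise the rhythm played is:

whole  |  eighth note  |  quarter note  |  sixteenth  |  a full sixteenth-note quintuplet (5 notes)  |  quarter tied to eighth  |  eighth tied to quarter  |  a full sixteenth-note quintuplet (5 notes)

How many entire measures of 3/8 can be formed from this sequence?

One bar of 3/8 = 6 sixteenth notes.
Convert each value to sixteenth notes: whole = 16; eighth note = 2; quarter note = 4; sixteenth = 1; a full sixteenth-note quintuplet (5 notes) (five quintuplet sixteenths span one quarter) = 4; quarter tied to eighth (quarter + eighth) = 6; eighth tied to quarter (eighth + quarter) = 6; a full sixteenth-note quintuplet (5 notes) (five quintuplet sixteenths span one quarter) = 4.
Adding: 16 + 2 + 4 + 1 + 4 + 6 + 6 + 4 = 43.
43 ÷ 6 = 7 complete bars with 1 left over.

7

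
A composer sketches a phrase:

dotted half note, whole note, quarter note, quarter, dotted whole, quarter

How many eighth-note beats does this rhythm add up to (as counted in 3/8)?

One eighth-note beat = 2 sixteenth notes.
Working in sixteenth notes: dotted half note = 12; whole note = 16; quarter note = 4; quarter = 4; dotted whole = 24; quarter = 4.
Sum: 12 + 16 + 4 + 4 + 24 + 4 = 64.
64 ÷ 2 = 32 beats.

32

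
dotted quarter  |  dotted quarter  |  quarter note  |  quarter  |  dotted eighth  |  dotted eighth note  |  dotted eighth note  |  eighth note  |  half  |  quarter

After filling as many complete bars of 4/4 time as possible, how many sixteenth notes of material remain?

One bar of 4/4 = 16 sixteenth notes.
In sixteenth notes: dotted quarter = 6; dotted quarter = 6; quarter note = 4; quarter = 4; dotted eighth = 3; dotted eighth note = 3; dotted eighth note = 3; eighth note = 2; half = 8; quarter = 4.
Adding: 6 + 6 + 4 + 4 + 3 + 3 + 3 + 2 + 8 + 4 = 43.
43 ÷ 16 = 2 complete bars with 11 sixteenth notes remaining.

11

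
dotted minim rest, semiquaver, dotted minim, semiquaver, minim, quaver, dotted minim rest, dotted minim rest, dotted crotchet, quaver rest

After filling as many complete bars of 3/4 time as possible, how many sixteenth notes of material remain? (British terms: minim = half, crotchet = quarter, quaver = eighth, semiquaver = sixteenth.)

8

One bar of 3/4 = 12 sixteenth notes.
Working in sixteenth notes: dotted minim rest = 12; semiquaver = 1; dotted minim = 12; semiquaver = 1; minim = 8; quaver = 2; dotted minim rest = 12; dotted minim rest = 12; dotted crotchet = 6; quaver rest = 2.
Sum: 12 + 1 + 12 + 1 + 8 + 2 + 12 + 12 + 6 + 2 = 68.
68 ÷ 12 = 5 complete bars with 8 sixteenth notes remaining.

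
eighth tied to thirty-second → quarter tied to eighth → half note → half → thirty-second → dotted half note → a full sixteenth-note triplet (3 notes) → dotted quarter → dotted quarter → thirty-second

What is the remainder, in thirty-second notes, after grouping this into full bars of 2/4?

7

One bar of 2/4 = 16 thirty-second notes.
Each duration in thirty-second notes: eighth tied to thirty-second (eighth + thirty-second) = 5; quarter tied to eighth (quarter + eighth) = 12; half note = 16; half = 16; thirty-second = 1; dotted half note = 24; a full sixteenth-note triplet (3 notes) (three triplet sixteenths span one eighth) = 4; dotted quarter = 12; dotted quarter = 12; thirty-second = 1.
Total: 5 + 12 + 16 + 16 + 1 + 24 + 4 + 12 + 12 + 1 = 103.
103 ÷ 16 = 6 complete bars with 7 thirty-second notes remaining.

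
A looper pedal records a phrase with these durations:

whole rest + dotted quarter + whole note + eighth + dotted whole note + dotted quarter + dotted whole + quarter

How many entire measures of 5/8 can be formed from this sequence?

One bar of 5/8 = 5 eighth notes.
Each duration in eighth notes: whole rest = 8; dotted quarter = 3; whole note = 8; eighth = 1; dotted whole note = 12; dotted quarter = 3; dotted whole = 12; quarter = 2.
Adding: 8 + 3 + 8 + 1 + 12 + 3 + 12 + 2 = 49.
49 ÷ 5 = 9 complete bars with 4 left over.

9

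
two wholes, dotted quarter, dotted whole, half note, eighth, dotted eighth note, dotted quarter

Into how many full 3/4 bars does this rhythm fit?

One bar of 3/4 = 12 sixteenth notes.
Working in sixteenth notes: whole = 16; whole = 16; dotted quarter = 6; dotted whole = 24; half note = 8; eighth = 2; dotted eighth note = 3; dotted quarter = 6.
Altogether 16 + 16 + 6 + 24 + 8 + 2 + 3 + 6 = 81.
81 ÷ 12 = 6 complete bars with 9 left over.

6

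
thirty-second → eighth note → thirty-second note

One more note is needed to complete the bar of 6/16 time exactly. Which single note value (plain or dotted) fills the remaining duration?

dotted eighth note

The bar of 6/16 = 12 thirty-second notes.
Each duration in thirty-second notes: thirty-second = 1; eighth note = 4; thirty-second note = 1.
Total: 1 + 4 + 1 = 6.
Remaining: 12 − 6 = 6 thirty-second notes, which is a dotted eighth note.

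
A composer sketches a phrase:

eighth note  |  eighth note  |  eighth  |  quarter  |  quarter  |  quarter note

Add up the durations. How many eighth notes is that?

9

In eighth notes: eighth note = 1; eighth note = 1; eighth = 1; quarter = 2; quarter = 2; quarter note = 2.
Adding: 1 + 1 + 1 + 2 + 2 + 2 = 9 eighth notes.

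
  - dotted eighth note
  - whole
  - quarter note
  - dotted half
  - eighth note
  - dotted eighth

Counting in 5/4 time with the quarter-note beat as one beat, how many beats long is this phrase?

One quarter-note beat = 4 sixteenth notes.
Each duration in sixteenth notes: dotted eighth note = 3; whole = 16; quarter note = 4; dotted half = 12; eighth note = 2; dotted eighth = 3.
Adding: 3 + 16 + 4 + 12 + 2 + 3 = 40.
40 ÷ 4 = 10 beats.

10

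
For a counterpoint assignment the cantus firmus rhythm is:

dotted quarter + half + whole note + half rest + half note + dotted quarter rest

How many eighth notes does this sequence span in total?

26

Each duration in eighth notes: dotted quarter = 3; half = 4; whole note = 8; half rest = 4; half note = 4; dotted quarter rest = 3.
Altogether 3 + 4 + 8 + 4 + 4 + 3 = 26 eighth notes.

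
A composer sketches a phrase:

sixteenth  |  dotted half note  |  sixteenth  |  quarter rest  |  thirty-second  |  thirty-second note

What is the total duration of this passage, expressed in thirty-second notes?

In thirty-second notes: sixteenth = 2; dotted half note = 24; sixteenth = 2; quarter rest = 8; thirty-second = 1; thirty-second note = 1.
Altogether 2 + 24 + 2 + 8 + 1 + 1 = 38 thirty-second notes.

38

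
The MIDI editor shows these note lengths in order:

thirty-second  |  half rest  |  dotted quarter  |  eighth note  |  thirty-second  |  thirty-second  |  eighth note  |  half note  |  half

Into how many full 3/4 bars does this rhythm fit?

2

One bar of 3/4 = 24 thirty-second notes.
Express everything in thirty-second notes: thirty-second = 1; half rest = 16; dotted quarter = 12; eighth note = 4; thirty-second = 1; thirty-second = 1; eighth note = 4; half note = 16; half = 16.
Adding: 1 + 16 + 12 + 4 + 1 + 1 + 4 + 16 + 16 = 71.
71 ÷ 24 = 2 complete bars with 23 left over.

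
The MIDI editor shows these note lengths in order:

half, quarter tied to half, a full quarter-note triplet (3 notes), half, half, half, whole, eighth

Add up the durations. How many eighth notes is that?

Convert each value to eighth notes: half = 4; quarter tied to half (quarter + half) = 6; a full quarter-note triplet (3 notes) (three triplet quarters span one half) = 4; half = 4; half = 4; half = 4; whole = 8; eighth = 1.
Adding: 4 + 6 + 4 + 4 + 4 + 4 + 8 + 1 = 35 eighth notes.

35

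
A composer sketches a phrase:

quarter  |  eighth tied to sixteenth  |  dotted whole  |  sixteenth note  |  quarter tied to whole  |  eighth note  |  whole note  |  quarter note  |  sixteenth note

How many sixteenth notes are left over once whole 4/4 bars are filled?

One bar of 4/4 = 16 sixteenth notes.
Each duration in sixteenth notes: quarter = 4; eighth tied to sixteenth (eighth + sixteenth) = 3; dotted whole = 24; sixteenth note = 1; quarter tied to whole (quarter + whole) = 20; eighth note = 2; whole note = 16; quarter note = 4; sixteenth note = 1.
Adding: 4 + 3 + 24 + 1 + 20 + 2 + 16 + 4 + 1 = 75.
75 ÷ 16 = 4 complete bars with 11 sixteenth notes remaining.

11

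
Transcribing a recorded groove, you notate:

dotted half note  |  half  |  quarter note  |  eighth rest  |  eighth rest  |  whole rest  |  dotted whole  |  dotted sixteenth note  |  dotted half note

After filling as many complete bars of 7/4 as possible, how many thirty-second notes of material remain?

One bar of 7/4 = 56 thirty-second notes.
Express everything in thirty-second notes: dotted half note = 24; half = 16; quarter note = 8; eighth rest = 4; eighth rest = 4; whole rest = 32; dotted whole = 48; dotted sixteenth note = 3; dotted half note = 24.
Adding: 24 + 16 + 8 + 4 + 4 + 32 + 48 + 3 + 24 = 163.
163 ÷ 56 = 2 complete bars with 51 thirty-second notes remaining.

51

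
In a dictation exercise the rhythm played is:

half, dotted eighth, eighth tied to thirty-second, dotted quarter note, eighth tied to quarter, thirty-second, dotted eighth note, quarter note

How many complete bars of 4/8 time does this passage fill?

4

One bar of 4/8 = 16 thirty-second notes.
Convert each value to thirty-second notes: half = 16; dotted eighth = 6; eighth tied to thirty-second (eighth + thirty-second) = 5; dotted quarter note = 12; eighth tied to quarter (eighth + quarter) = 12; thirty-second = 1; dotted eighth note = 6; quarter note = 8.
Sum: 16 + 6 + 5 + 12 + 12 + 1 + 6 + 8 = 66.
66 ÷ 16 = 4 complete bars with 2 left over.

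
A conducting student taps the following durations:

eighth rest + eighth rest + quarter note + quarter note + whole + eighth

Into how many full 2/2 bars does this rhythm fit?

1

One bar of 2/2 = 8 eighth notes.
Convert each value to eighth notes: eighth rest = 1; eighth rest = 1; quarter note = 2; quarter note = 2; whole = 8; eighth = 1.
Adding: 1 + 1 + 2 + 2 + 8 + 1 = 15.
15 ÷ 8 = 1 complete bar with 7 left over.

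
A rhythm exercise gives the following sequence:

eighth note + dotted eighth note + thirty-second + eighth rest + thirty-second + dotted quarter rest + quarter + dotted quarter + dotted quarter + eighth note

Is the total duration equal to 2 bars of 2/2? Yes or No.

Yes

One bar of 2/2 = 32 thirty-second notes, so 2 bars = 64.
In thirty-second notes: eighth note = 4; dotted eighth note = 6; thirty-second = 1; eighth rest = 4; thirty-second = 1; dotted quarter rest = 12; quarter = 8; dotted quarter = 12; dotted quarter = 12; eighth note = 4.
Adding: 4 + 6 + 1 + 4 + 1 + 12 + 8 + 12 + 12 + 4 = 64.
64 equals 64, so the answer is Yes.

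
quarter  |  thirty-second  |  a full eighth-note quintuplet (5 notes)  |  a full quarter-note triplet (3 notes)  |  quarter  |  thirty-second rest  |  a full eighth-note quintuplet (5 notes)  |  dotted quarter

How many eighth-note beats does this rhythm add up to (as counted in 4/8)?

19.5

One eighth-note beat = 4 thirty-second notes.
Working in thirty-second notes: quarter = 8; thirty-second = 1; a full eighth-note quintuplet (5 notes) (five quintuplet eighths span one half) = 16; a full quarter-note triplet (3 notes) (three triplet quarters span one half) = 16; quarter = 8; thirty-second rest = 1; a full eighth-note quintuplet (5 notes) (five quintuplet eighths span one half) = 16; dotted quarter = 12.
Altogether 8 + 1 + 16 + 16 + 8 + 1 + 16 + 12 = 78.
78 ÷ 4 = 19.5 beats.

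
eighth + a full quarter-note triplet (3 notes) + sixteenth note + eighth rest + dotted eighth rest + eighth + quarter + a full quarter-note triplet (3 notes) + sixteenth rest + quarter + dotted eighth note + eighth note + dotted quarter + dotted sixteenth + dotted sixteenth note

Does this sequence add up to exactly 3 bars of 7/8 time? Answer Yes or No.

No

One bar of 7/8 = 28 thirty-second notes, so 3 bars = 84.
Each duration in thirty-second notes: eighth = 4; a full quarter-note triplet (3 notes) (three triplet quarters span one half) = 16; sixteenth note = 2; eighth rest = 4; dotted eighth rest = 6; eighth = 4; quarter = 8; a full quarter-note triplet (3 notes) (three triplet quarters span one half) = 16; sixteenth rest = 2; quarter = 8; dotted eighth note = 6; eighth note = 4; dotted quarter = 12; dotted sixteenth = 3; dotted sixteenth note = 3.
Total: 4 + 16 + 2 + 4 + 6 + 4 + 8 + 16 + 2 + 8 + 6 + 4 + 12 + 3 + 3 = 98.
98 exceeds 84, so the answer is No.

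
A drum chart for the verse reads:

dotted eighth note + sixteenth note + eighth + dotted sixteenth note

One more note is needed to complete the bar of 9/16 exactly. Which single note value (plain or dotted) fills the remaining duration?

The bar of 9/16 = 18 thirty-second notes.
In thirty-second notes: dotted eighth note = 6; sixteenth note = 2; eighth = 4; dotted sixteenth note = 3.
Total: 6 + 2 + 4 + 3 = 15.
Remaining: 18 − 15 = 3 thirty-second notes, which is a dotted sixteenth note.

dotted sixteenth note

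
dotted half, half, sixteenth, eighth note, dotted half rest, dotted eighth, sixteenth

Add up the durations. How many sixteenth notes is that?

39

Convert each value to sixteenth notes: dotted half = 12; half = 8; sixteenth = 1; eighth note = 2; dotted half rest = 12; dotted eighth = 3; sixteenth = 1.
Total: 12 + 8 + 1 + 2 + 12 + 3 + 1 = 39 sixteenth notes.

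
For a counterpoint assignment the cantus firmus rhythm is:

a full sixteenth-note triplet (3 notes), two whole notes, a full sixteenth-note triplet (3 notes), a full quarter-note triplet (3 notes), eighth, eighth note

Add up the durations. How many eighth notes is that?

Each duration in eighth notes: a full sixteenth-note triplet (3 notes) (three triplet sixteenths span one eighth) = 1; whole note = 8; whole note = 8; a full sixteenth-note triplet (3 notes) (three triplet sixteenths span one eighth) = 1; a full quarter-note triplet (3 notes) (three triplet quarters span one half) = 4; eighth = 1; eighth note = 1.
Total: 1 + 8 + 8 + 1 + 4 + 1 + 1 = 24 eighth notes.

24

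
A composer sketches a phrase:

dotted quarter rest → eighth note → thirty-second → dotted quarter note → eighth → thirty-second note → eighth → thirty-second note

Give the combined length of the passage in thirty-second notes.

39

In thirty-second notes: dotted quarter rest = 12; eighth note = 4; thirty-second = 1; dotted quarter note = 12; eighth = 4; thirty-second note = 1; eighth = 4; thirty-second note = 1.
Altogether 12 + 4 + 1 + 12 + 4 + 1 + 4 + 1 = 39 thirty-second notes.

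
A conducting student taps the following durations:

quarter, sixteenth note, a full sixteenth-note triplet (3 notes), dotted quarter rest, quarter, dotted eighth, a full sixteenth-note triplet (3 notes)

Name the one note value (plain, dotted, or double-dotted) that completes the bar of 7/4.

The bar of 7/4 = 28 sixteenth notes.
In sixteenth notes: quarter = 4; sixteenth note = 1; a full sixteenth-note triplet (3 notes) (three triplet sixteenths span one eighth) = 2; dotted quarter rest = 6; quarter = 4; dotted eighth = 3; a full sixteenth-note triplet (3 notes) (three triplet sixteenths span one eighth) = 2.
Adding: 4 + 1 + 2 + 6 + 4 + 3 + 2 = 22.
Remaining: 28 − 22 = 6 sixteenth notes, which is a dotted quarter note.

dotted quarter note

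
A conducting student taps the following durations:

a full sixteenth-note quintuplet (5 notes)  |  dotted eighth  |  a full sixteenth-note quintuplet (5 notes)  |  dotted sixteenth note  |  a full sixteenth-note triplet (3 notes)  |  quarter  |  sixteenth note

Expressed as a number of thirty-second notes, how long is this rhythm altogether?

39

Working in thirty-second notes: a full sixteenth-note quintuplet (5 notes) (five quintuplet sixteenths span one quarter) = 8; dotted eighth = 6; a full sixteenth-note quintuplet (5 notes) (five quintuplet sixteenths span one quarter) = 8; dotted sixteenth note = 3; a full sixteenth-note triplet (3 notes) (three triplet sixteenths span one eighth) = 4; quarter = 8; sixteenth note = 2.
Adding: 8 + 6 + 8 + 3 + 4 + 8 + 2 = 39 thirty-second notes.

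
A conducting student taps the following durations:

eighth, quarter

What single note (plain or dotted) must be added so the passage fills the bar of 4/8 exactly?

The bar of 4/8 = 4 eighth notes.
In eighth notes: eighth = 1; quarter = 2.
Altogether 1 + 2 = 3.
Remaining: 4 − 3 = 1 eighth note, which is a eighth note.

eighth note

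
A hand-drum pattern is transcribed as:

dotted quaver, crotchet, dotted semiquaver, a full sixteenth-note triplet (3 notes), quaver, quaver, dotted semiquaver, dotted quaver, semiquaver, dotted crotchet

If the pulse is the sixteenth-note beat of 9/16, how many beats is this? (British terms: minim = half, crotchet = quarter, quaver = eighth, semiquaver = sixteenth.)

One sixteenth-note beat = 2 thirty-second notes.
Convert each value to thirty-second notes: dotted quaver = 6; crotchet = 8; dotted semiquaver = 3; a full sixteenth-note triplet (3 notes) (three triplet sixteenths span one eighth) = 4; quaver = 4; quaver = 4; dotted semiquaver = 3; dotted quaver = 6; semiquaver = 2; dotted crotchet = 12.
Adding: 6 + 8 + 3 + 4 + 4 + 4 + 3 + 6 + 2 + 12 = 52.
52 ÷ 2 = 26 beats.

26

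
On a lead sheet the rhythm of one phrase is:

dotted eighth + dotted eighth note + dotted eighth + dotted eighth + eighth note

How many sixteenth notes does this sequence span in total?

Express everything in sixteenth notes: dotted eighth = 3; dotted eighth note = 3; dotted eighth = 3; dotted eighth = 3; eighth note = 2.
Sum: 3 + 3 + 3 + 3 + 2 = 14 sixteenth notes.

14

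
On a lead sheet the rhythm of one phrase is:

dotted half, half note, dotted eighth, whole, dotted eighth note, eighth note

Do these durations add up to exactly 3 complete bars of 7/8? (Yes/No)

One bar of 7/8 = 14 sixteenth notes, so 3 bars = 42.
Working in sixteenth notes: dotted half = 12; half note = 8; dotted eighth = 3; whole = 16; dotted eighth note = 3; eighth note = 2.
Total: 12 + 8 + 3 + 16 + 3 + 2 = 44.
44 exceeds 42, so the answer is No.

No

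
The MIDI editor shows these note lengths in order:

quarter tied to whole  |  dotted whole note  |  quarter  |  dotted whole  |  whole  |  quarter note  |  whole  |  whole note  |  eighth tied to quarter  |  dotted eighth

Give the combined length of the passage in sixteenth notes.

133

Express everything in sixteenth notes: quarter tied to whole (quarter + whole) = 20; dotted whole note = 24; quarter = 4; dotted whole = 24; whole = 16; quarter note = 4; whole = 16; whole note = 16; eighth tied to quarter (eighth + quarter) = 6; dotted eighth = 3.
Total: 20 + 24 + 4 + 24 + 16 + 4 + 16 + 16 + 6 + 3 = 133 sixteenth notes.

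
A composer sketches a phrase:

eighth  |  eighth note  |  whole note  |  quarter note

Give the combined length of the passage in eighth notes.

12

Working in eighth notes: eighth = 1; eighth note = 1; whole note = 8; quarter note = 2.
Sum: 1 + 1 + 8 + 2 = 12 eighth notes.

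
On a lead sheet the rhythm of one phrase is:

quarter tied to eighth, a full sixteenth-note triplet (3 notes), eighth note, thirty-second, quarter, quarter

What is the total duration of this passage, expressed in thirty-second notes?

Express everything in thirty-second notes: quarter tied to eighth (quarter + eighth) = 12; a full sixteenth-note triplet (3 notes) (three triplet sixteenths span one eighth) = 4; eighth note = 4; thirty-second = 1; quarter = 8; quarter = 8.
Adding: 12 + 4 + 4 + 1 + 8 + 8 = 37 thirty-second notes.

37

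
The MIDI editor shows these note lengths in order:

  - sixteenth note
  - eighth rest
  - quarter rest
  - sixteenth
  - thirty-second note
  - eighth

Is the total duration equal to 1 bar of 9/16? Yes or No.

No

One bar of 9/16 = 18 thirty-second notes.
Working in thirty-second notes: sixteenth note = 2; eighth rest = 4; quarter rest = 8; sixteenth = 2; thirty-second note = 1; eighth = 4.
Altogether 2 + 4 + 8 + 2 + 1 + 4 = 21.
21 exceeds 18, so the answer is No.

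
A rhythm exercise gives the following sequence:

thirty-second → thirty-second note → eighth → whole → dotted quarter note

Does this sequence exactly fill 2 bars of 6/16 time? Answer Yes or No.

No

One bar of 6/16 = 12 thirty-second notes, so 2 bars = 24.
Convert each value to thirty-second notes: thirty-second = 1; thirty-second note = 1; eighth = 4; whole = 32; dotted quarter note = 12.
Sum: 1 + 1 + 4 + 32 + 12 = 50.
50 exceeds 24, so the answer is No.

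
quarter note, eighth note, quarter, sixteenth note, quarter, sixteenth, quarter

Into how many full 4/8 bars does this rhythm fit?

One bar of 4/8 = 8 sixteenth notes.
Convert each value to sixteenth notes: quarter note = 4; eighth note = 2; quarter = 4; sixteenth note = 1; quarter = 4; sixteenth = 1; quarter = 4.
Total: 4 + 2 + 4 + 1 + 4 + 1 + 4 = 20.
20 ÷ 8 = 2 complete bars with 4 left over.

2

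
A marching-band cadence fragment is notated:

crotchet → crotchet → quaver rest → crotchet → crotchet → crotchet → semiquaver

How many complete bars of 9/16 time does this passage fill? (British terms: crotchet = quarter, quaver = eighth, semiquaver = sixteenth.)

One bar of 9/16 = 9 sixteenth notes.
Working in sixteenth notes: crotchet = 4; crotchet = 4; quaver rest = 2; crotchet = 4; crotchet = 4; crotchet = 4; semiquaver = 1.
Altogether 4 + 4 + 2 + 4 + 4 + 4 + 1 = 23.
23 ÷ 9 = 2 complete bars with 5 left over.

2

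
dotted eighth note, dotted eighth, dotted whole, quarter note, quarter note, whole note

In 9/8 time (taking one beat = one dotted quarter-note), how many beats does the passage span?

One dotted quarter-note beat = 6 sixteenth notes.
Express everything in sixteenth notes: dotted eighth note = 3; dotted eighth = 3; dotted whole = 24; quarter note = 4; quarter note = 4; whole note = 16.
Altogether 3 + 3 + 24 + 4 + 4 + 16 = 54.
54 ÷ 6 = 9 beats.

9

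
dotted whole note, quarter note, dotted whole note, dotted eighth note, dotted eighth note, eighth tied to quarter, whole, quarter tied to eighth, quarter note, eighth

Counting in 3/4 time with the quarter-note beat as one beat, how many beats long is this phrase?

23

One quarter-note beat = 4 sixteenth notes.
Convert each value to sixteenth notes: dotted whole note = 24; quarter note = 4; dotted whole note = 24; dotted eighth note = 3; dotted eighth note = 3; eighth tied to quarter (eighth + quarter) = 6; whole = 16; quarter tied to eighth (quarter + eighth) = 6; quarter note = 4; eighth = 2.
Total: 24 + 4 + 24 + 3 + 3 + 6 + 16 + 6 + 4 + 2 = 92.
92 ÷ 4 = 23 beats.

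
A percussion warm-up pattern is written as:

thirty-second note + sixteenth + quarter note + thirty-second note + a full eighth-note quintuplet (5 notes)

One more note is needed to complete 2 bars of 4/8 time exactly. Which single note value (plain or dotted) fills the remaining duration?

2 bars of 4/8 = 32 thirty-second notes.
Express everything in thirty-second notes: thirty-second note = 1; sixteenth = 2; quarter note = 8; thirty-second note = 1; a full eighth-note quintuplet (5 notes) (five quintuplet eighths span one half) = 16.
Adding: 1 + 2 + 8 + 1 + 16 = 28.
Remaining: 32 − 28 = 4 thirty-second notes, which is a eighth note.

eighth note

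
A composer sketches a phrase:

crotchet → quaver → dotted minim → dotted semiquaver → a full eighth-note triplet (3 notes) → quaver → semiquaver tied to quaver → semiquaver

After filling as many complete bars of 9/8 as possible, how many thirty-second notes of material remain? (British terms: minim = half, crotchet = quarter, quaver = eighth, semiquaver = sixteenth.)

23

One bar of 9/8 = 36 thirty-second notes.
Working in thirty-second notes: crotchet = 8; quaver = 4; dotted minim = 24; dotted semiquaver = 3; a full eighth-note triplet (3 notes) (three triplet eighths span one quarter) = 8; quaver = 4; semiquaver tied to quaver (semiquaver + quaver) = 6; semiquaver = 2.
Total: 8 + 4 + 24 + 3 + 8 + 4 + 6 + 2 = 59.
59 ÷ 36 = 1 complete bar with 23 thirty-second notes remaining.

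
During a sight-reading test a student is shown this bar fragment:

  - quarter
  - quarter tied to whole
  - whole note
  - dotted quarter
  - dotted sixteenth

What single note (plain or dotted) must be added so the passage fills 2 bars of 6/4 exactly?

2 bars of 6/4 = 96 thirty-second notes.
In thirty-second notes: quarter = 8; quarter tied to whole (quarter + whole) = 40; whole note = 32; dotted quarter = 12; dotted sixteenth = 3.
Total: 8 + 40 + 32 + 12 + 3 = 95.
Remaining: 96 − 95 = 1 thirty-second note, which is a thirty-second note.

thirty-second note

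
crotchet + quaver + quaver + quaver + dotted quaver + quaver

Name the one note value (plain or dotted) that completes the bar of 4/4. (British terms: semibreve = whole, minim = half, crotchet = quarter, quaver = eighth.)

sixteenth note

The bar of 4/4 = 16 sixteenth notes.
Convert each value to sixteenth notes: crotchet = 4; quaver = 2; quaver = 2; quaver = 2; dotted quaver = 3; quaver = 2.
Adding: 4 + 2 + 2 + 2 + 3 + 2 = 15.
Remaining: 16 − 15 = 1 sixteenth note, which is a sixteenth note.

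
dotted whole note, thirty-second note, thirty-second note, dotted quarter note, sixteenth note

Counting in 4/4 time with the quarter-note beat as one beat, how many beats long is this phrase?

One quarter-note beat = 8 thirty-second notes.
In thirty-second notes: dotted whole note = 48; thirty-second note = 1; thirty-second note = 1; dotted quarter note = 12; sixteenth note = 2.
Total: 48 + 1 + 1 + 12 + 2 = 64.
64 ÷ 8 = 8 beats.

8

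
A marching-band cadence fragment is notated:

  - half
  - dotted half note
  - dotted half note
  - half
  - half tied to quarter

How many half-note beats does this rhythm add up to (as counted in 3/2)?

6.5

One half-note beat = 2 quarter notes.
Each duration in quarter notes: half = 2; dotted half note = 3; dotted half note = 3; half = 2; half tied to quarter (half + quarter) = 3.
Total: 2 + 3 + 3 + 2 + 3 = 13.
13 ÷ 2 = 6.5 beats.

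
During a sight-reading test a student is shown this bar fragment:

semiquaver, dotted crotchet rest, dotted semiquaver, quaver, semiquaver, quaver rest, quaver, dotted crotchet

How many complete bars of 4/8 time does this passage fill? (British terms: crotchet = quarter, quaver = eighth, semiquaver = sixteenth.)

One bar of 4/8 = 16 thirty-second notes.
In thirty-second notes: semiquaver = 2; dotted crotchet rest = 12; dotted semiquaver = 3; quaver = 4; semiquaver = 2; quaver rest = 4; quaver = 4; dotted crotchet = 12.
Sum: 2 + 12 + 3 + 4 + 2 + 4 + 4 + 12 = 43.
43 ÷ 16 = 2 complete bars with 11 left over.

2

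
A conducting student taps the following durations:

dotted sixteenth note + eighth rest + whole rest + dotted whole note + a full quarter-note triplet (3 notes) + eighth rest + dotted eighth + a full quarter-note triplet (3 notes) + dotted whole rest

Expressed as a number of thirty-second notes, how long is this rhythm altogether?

177

Working in thirty-second notes: dotted sixteenth note = 3; eighth rest = 4; whole rest = 32; dotted whole note = 48; a full quarter-note triplet (3 notes) (three triplet quarters span one half) = 16; eighth rest = 4; dotted eighth = 6; a full quarter-note triplet (3 notes) (three triplet quarters span one half) = 16; dotted whole rest = 48.
Adding: 3 + 4 + 32 + 48 + 16 + 4 + 6 + 16 + 48 = 177 thirty-second notes.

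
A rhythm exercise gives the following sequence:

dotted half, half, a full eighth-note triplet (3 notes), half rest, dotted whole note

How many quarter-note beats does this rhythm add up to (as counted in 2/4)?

14

One quarter-note beat = 2 eighth notes.
Working in eighth notes: dotted half = 6; half = 4; a full eighth-note triplet (3 notes) (three triplet eighths span one quarter) = 2; half rest = 4; dotted whole note = 12.
Sum: 6 + 4 + 2 + 4 + 12 = 28.
28 ÷ 2 = 14 beats.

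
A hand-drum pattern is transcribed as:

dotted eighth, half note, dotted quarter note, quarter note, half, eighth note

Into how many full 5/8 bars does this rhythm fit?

One bar of 5/8 = 10 sixteenth notes.
Each duration in sixteenth notes: dotted eighth = 3; half note = 8; dotted quarter note = 6; quarter note = 4; half = 8; eighth note = 2.
Total: 3 + 8 + 6 + 4 + 8 + 2 = 31.
31 ÷ 10 = 3 complete bars with 1 left over.

3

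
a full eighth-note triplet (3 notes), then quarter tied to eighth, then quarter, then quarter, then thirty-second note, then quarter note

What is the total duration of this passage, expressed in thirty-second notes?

Express everything in thirty-second notes: a full eighth-note triplet (3 notes) (three triplet eighths span one quarter) = 8; quarter tied to eighth (quarter + eighth) = 12; quarter = 8; quarter = 8; thirty-second note = 1; quarter note = 8.
Altogether 8 + 12 + 8 + 8 + 1 + 8 = 45 thirty-second notes.

45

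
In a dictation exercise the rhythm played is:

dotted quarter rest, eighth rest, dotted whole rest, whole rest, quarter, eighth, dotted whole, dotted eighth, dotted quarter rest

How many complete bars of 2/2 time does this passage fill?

5

One bar of 2/2 = 16 sixteenth notes.
In sixteenth notes: dotted quarter rest = 6; eighth rest = 2; dotted whole rest = 24; whole rest = 16; quarter = 4; eighth = 2; dotted whole = 24; dotted eighth = 3; dotted quarter rest = 6.
Adding: 6 + 2 + 24 + 16 + 4 + 2 + 24 + 3 + 6 = 87.
87 ÷ 16 = 5 complete bars with 7 left over.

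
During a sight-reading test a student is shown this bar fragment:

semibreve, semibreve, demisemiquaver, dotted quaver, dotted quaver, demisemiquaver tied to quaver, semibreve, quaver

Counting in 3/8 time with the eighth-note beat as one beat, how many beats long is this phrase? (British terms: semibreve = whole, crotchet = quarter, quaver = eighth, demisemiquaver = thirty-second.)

One eighth-note beat = 4 thirty-second notes.
In thirty-second notes: semibreve = 32; semibreve = 32; demisemiquaver = 1; dotted quaver = 6; dotted quaver = 6; demisemiquaver tied to quaver (demisemiquaver + quaver) = 5; semibreve = 32; quaver = 4.
Adding: 32 + 32 + 1 + 6 + 6 + 5 + 32 + 4 = 118.
118 ÷ 4 = 29.5 beats.

29.5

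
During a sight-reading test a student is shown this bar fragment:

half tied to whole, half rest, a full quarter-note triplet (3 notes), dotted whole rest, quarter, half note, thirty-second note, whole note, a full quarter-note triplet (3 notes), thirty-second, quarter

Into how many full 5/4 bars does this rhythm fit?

5

One bar of 5/4 = 40 thirty-second notes.
Express everything in thirty-second notes: half tied to whole (half + whole) = 48; half rest = 16; a full quarter-note triplet (3 notes) (three triplet quarters span one half) = 16; dotted whole rest = 48; quarter = 8; half note = 16; thirty-second note = 1; whole note = 32; a full quarter-note triplet (3 notes) (three triplet quarters span one half) = 16; thirty-second = 1; quarter = 8.
Altogether 48 + 16 + 16 + 48 + 8 + 16 + 1 + 32 + 16 + 1 + 8 = 210.
210 ÷ 40 = 5 complete bars with 10 left over.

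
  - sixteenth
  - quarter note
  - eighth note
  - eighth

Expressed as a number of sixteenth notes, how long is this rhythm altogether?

Each duration in sixteenth notes: sixteenth = 1; quarter note = 4; eighth note = 2; eighth = 2.
Sum: 1 + 4 + 2 + 2 = 9 sixteenth notes.

9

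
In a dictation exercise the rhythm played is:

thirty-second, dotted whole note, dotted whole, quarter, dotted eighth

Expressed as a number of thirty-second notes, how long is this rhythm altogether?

111

Working in thirty-second notes: thirty-second = 1; dotted whole note = 48; dotted whole = 48; quarter = 8; dotted eighth = 6.
Altogether 1 + 48 + 48 + 8 + 6 = 111 thirty-second notes.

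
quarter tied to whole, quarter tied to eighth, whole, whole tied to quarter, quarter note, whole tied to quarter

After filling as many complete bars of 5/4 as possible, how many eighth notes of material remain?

3

One bar of 5/4 = 10 eighth notes.
Each duration in eighth notes: quarter tied to whole (quarter + whole) = 10; quarter tied to eighth (quarter + eighth) = 3; whole = 8; whole tied to quarter (whole + quarter) = 10; quarter note = 2; whole tied to quarter (whole + quarter) = 10.
Adding: 10 + 3 + 8 + 10 + 2 + 10 = 43.
43 ÷ 10 = 4 complete bars with 3 eighth notes remaining.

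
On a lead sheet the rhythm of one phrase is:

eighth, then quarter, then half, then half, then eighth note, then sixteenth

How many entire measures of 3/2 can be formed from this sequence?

1

One bar of 3/2 = 24 sixteenth notes.
Working in sixteenth notes: eighth = 2; quarter = 4; half = 8; half = 8; eighth note = 2; sixteenth = 1.
Adding: 2 + 4 + 8 + 8 + 2 + 1 = 25.
25 ÷ 24 = 1 complete bar with 1 left over.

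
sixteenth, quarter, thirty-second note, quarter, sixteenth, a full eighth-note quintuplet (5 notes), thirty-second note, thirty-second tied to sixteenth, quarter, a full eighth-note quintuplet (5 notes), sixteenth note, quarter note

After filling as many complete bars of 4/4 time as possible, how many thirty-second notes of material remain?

11

One bar of 4/4 = 32 thirty-second notes.
Each duration in thirty-second notes: sixteenth = 2; quarter = 8; thirty-second note = 1; quarter = 8; sixteenth = 2; a full eighth-note quintuplet (5 notes) (five quintuplet eighths span one half) = 16; thirty-second note = 1; thirty-second tied to sixteenth (thirty-second + sixteenth) = 3; quarter = 8; a full eighth-note quintuplet (5 notes) (five quintuplet eighths span one half) = 16; sixteenth note = 2; quarter note = 8.
Sum: 2 + 8 + 1 + 8 + 2 + 16 + 1 + 3 + 8 + 16 + 2 + 8 = 75.
75 ÷ 32 = 2 complete bars with 11 thirty-second notes remaining.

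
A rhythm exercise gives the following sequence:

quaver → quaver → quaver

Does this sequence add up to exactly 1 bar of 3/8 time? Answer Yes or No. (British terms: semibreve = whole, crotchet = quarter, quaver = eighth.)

Yes

One bar of 3/8 = 3 eighth notes.
Express everything in eighth notes: quaver = 1; quaver = 1; quaver = 1.
Altogether 1 + 1 + 1 = 3.
3 equals 3, so the answer is Yes.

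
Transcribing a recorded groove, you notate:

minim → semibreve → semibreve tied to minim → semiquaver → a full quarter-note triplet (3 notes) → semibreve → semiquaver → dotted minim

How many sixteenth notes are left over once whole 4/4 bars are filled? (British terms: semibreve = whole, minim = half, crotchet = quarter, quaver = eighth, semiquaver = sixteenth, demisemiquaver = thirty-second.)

6

One bar of 4/4 = 16 sixteenth notes.
Convert each value to sixteenth notes: minim = 8; semibreve = 16; semibreve tied to minim (semibreve + minim) = 24; semiquaver = 1; a full quarter-note triplet (3 notes) (three triplet quarters span one half) = 8; semibreve = 16; semiquaver = 1; dotted minim = 12.
Altogether 8 + 16 + 24 + 1 + 8 + 16 + 1 + 12 = 86.
86 ÷ 16 = 5 complete bars with 6 sixteenth notes remaining.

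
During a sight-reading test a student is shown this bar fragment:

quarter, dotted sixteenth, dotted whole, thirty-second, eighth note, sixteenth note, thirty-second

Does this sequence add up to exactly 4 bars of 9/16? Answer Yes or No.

No

One bar of 9/16 = 18 thirty-second notes, so 4 bars = 72.
Express everything in thirty-second notes: quarter = 8; dotted sixteenth = 3; dotted whole = 48; thirty-second = 1; eighth note = 4; sixteenth note = 2; thirty-second = 1.
Altogether 8 + 3 + 48 + 1 + 4 + 2 + 1 = 67.
67 falls short of 72, so the answer is No.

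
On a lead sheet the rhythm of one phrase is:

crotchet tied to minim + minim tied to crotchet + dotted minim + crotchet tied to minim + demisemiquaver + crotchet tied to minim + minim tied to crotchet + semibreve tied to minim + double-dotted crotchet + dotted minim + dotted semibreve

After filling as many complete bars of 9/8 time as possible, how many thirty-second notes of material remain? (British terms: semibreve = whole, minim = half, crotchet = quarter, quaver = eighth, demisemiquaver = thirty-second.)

27

One bar of 9/8 = 36 thirty-second notes.
In thirty-second notes: crotchet tied to minim (crotchet + minim) = 24; minim tied to crotchet (minim + crotchet) = 24; dotted minim = 24; crotchet tied to minim (crotchet + minim) = 24; demisemiquaver = 1; crotchet tied to minim (crotchet + minim) = 24; minim tied to crotchet (minim + crotchet) = 24; semibreve tied to minim (semibreve + minim) = 48; double-dotted crotchet = 14; dotted minim = 24; dotted semibreve = 48.
Adding: 24 + 24 + 24 + 24 + 1 + 24 + 24 + 48 + 14 + 24 + 48 = 279.
279 ÷ 36 = 7 complete bars with 27 thirty-second notes remaining.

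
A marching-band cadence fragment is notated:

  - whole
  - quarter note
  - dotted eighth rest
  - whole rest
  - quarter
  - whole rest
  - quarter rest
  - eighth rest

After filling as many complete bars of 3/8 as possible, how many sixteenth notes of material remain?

One bar of 3/8 = 6 sixteenth notes.
In sixteenth notes: whole = 16; quarter note = 4; dotted eighth rest = 3; whole rest = 16; quarter = 4; whole rest = 16; quarter rest = 4; eighth rest = 2.
Sum: 16 + 4 + 3 + 16 + 4 + 16 + 4 + 2 = 65.
65 ÷ 6 = 10 complete bars with 5 sixteenth notes remaining.

5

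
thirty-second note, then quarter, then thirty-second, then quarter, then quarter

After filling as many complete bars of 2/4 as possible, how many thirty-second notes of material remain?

10

One bar of 2/4 = 16 thirty-second notes.
Convert each value to thirty-second notes: thirty-second note = 1; quarter = 8; thirty-second = 1; quarter = 8; quarter = 8.
Adding: 1 + 8 + 1 + 8 + 8 = 26.
26 ÷ 16 = 1 complete bar with 10 thirty-second notes remaining.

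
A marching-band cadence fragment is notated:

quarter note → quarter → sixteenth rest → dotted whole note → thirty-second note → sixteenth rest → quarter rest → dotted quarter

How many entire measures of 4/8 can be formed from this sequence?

One bar of 4/8 = 16 thirty-second notes.
Express everything in thirty-second notes: quarter note = 8; quarter = 8; sixteenth rest = 2; dotted whole note = 48; thirty-second note = 1; sixteenth rest = 2; quarter rest = 8; dotted quarter = 12.
Sum: 8 + 8 + 2 + 48 + 1 + 2 + 8 + 12 = 89.
89 ÷ 16 = 5 complete bars with 9 left over.

5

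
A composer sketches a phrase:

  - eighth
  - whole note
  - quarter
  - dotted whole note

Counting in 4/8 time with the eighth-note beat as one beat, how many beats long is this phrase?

One eighth-note beat = 2 sixteenth notes.
Convert each value to sixteenth notes: eighth = 2; whole note = 16; quarter = 4; dotted whole note = 24.
Adding: 2 + 16 + 4 + 24 = 46.
46 ÷ 2 = 23 beats.

23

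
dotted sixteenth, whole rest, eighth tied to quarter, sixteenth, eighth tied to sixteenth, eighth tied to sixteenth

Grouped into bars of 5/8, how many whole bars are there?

3

One bar of 5/8 = 20 thirty-second notes.
Each duration in thirty-second notes: dotted sixteenth = 3; whole rest = 32; eighth tied to quarter (eighth + quarter) = 12; sixteenth = 2; eighth tied to sixteenth (eighth + sixteenth) = 6; eighth tied to sixteenth (eighth + sixteenth) = 6.
Altogether 3 + 32 + 12 + 2 + 6 + 6 = 61.
61 ÷ 20 = 3 complete bars with 1 left over.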